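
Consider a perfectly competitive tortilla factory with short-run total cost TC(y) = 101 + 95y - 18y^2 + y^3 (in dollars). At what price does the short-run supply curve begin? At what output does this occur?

Short-run supply begins at min AVC. From VC = 95y - 18y^2 + y^3, AVC = 95 - 18y + y^2.
dAVC/dy = -18 + 2y = 0 gives y = 9. min AVC = 95 - 18·9 + 9^2 = 14.
So the shutdown price is $14.

$14 per unit, at y = 9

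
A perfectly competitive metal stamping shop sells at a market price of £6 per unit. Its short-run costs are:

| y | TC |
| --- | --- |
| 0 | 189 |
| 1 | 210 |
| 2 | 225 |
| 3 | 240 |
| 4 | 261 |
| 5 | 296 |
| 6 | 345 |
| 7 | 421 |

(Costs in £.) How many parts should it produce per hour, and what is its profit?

y = 0 (shut down); profit = -£189

Tabulate TR − TC: y=0: -189; y=1: -204; y=2: -213; y=3: -222; y=4: -237; y=5: -266; y=6: -309; y=7: -379.
Profit is highest at y = 0. Equivalently, the lowest AVC in the table is 51/3 ≈ £17 at y = 3, and P = £6 falls below it — price never covers variable cost, so the firm shuts down and loses only its fixed cost.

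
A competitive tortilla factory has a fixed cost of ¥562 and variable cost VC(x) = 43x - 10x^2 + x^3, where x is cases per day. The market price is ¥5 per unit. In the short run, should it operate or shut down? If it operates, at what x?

Strip out fixed cost: VC = 43x - 10x^2 + x^3. Then AVC = 43 - 10x + x^2 and MC = 43 - 20x + 3x^2.
AVC is minimized where dAVC/dx = -10 + 2x = 0, at x = 5; min AVC = 43 - 10·5 + 5^2 = ¥18.
With P < min AVC (¥5 < ¥18), every unit sold adds to the loss.
Shutting down limits the loss to fixed cost, ¥562.

Shut down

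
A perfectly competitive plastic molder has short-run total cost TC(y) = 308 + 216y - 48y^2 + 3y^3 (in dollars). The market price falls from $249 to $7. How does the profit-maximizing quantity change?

Output falls from 11 to 0 (the firm shuts down)

AVC = 216 - 48y + 3y^2, minimized at y = 8 where min AVC = $24. MC = 216 - 96y + 9y^2.
At P = $249 ≥ min AVC, set P = MC on the rising branch: y = 11.
At P = $7 < min AVC = $24, price no longer covers variable cost at any output, so the firm shuts down: y = 0.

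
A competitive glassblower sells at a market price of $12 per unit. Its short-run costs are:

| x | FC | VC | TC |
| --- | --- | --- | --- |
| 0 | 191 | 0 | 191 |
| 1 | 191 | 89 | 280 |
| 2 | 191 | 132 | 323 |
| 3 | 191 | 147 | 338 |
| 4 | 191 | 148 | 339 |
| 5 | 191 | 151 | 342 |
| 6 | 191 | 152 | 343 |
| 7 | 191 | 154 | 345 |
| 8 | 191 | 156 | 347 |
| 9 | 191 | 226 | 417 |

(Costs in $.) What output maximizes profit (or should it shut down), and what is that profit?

Tabulate TR − TC: x=0: -191; x=1: -268; x=2: -299; x=3: -302; x=4: -291; x=5: -282; x=6: -271; x=7: -261; x=8: -251; x=9: -309.
Profit is highest at x = 0. Equivalently, the lowest AVC in the table is 156/8 ≈ $19.50 at x = 8, and P = $12 falls below it — price never covers variable cost, so the firm shuts down and loses only its fixed cost.

x = 0 (shut down); profit = -$191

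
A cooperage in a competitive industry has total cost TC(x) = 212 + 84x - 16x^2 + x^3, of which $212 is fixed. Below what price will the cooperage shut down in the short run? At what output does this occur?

$20 per unit, at x = 8

The shutdown price is the minimum of AVC. VC = 84x - 16x^2 + x^3, so AVC = 84 - 16x + x^2.
At the minimum of AVC, MC = AVC. MC = 84 - 32x + 3x^2; setting MC = AVC gives 2x^2 - 16x = 0, so x = 8. min AVC = 20.
For P < $20 the firm produces nothing.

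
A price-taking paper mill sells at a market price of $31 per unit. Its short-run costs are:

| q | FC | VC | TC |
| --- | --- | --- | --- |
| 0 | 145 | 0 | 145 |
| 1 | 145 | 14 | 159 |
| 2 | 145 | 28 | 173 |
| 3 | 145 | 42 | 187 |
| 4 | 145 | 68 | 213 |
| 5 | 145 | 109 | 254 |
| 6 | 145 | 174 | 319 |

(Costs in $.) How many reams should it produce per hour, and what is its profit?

q = 4; profit = -$89

Compute π = P·q − TC at each output: q=0: -145; q=1: -128; q=2: -111; q=3: -94; q=4: -89; q=5: -99; q=6: -133.
Profit is maximized at q = 4. AVC there is 68/4 = $17 ≤ P, so producing beats shutting down (which would give -$145).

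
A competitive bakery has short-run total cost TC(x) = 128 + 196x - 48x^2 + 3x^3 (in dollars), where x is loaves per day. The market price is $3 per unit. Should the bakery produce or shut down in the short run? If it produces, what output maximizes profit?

Variable cost is VC = 196x - 48x^2 + 3x^3, so AVC = VC/x = 196 - 48x + 3x^2 and MC = dTC/dx = 196 - 96x + 9x^2.
AVC is minimized where dAVC/dx = -48 + 6x = 0, at x = 8; min AVC = 196 - 48·8 + 3·8^2 = $4.
Since P = $3 < min AVC = $4, price fails to cover variable cost at any output.
Best response: produce nothing and absorb the $128 fixed cost.

Shut down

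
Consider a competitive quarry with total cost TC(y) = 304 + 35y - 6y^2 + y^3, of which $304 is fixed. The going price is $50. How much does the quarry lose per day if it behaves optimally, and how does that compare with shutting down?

Profit = -$204 at y = 5

AVC = 35 - 6y + y^2 has its minimum $26 at y = 3; price $50 clears that bar, so the firm operates.
With MC = 35 - 12y + 3y^2, P = MC on the upward-sloping part at y* = 5.
TR = 50·5 = 250. TC = 304 + 150 = 454. Profit = 250 − 454 = -$204.
Shutting down would mean losing the fixed cost of $304, so operating at a loss of $204 is better by $100.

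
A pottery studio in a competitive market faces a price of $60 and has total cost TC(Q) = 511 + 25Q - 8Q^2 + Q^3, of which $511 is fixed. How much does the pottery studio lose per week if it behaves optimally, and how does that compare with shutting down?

AVC = 25 - 8Q + Q^2 has its minimum $9 at Q = 4; price $60 clears that bar, so the firm operates.
With MC = 25 - 16Q + 3Q^2, P = MC on the upward-sloping part at Q* = 7.
TR = 60·7 = 420. TC = 511 + 126 = 637. Profit = 420 − 637 = -$217.
By producing, the firm covers all variable cost plus $294 of fixed cost; shutting down would lose the full $511.

Profit = -$217 at Q = 7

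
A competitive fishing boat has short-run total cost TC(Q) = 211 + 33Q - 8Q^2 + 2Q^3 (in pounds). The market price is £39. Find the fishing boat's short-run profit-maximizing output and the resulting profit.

AVC = 33 - 8Q + 2Q^2; min AVC = £25 at Q = 2. Since P = £39 ≥ min AVC, the firm produces.
With MC = 33 - 16Q + 6Q^2, P = MC on the upward-sloping part at Q* = 3.
TR = 39·3 = 117. TC = 211 + 81 = 292. Profit = 117 − 292 = -£175.
That loss of £175 beats the £211 the firm would lose by shutting down; producing recovers £36 of fixed cost.

Profit = -£175 at Q = 3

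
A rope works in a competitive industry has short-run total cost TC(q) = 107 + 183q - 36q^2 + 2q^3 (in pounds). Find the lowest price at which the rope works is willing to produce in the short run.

Short-run supply begins at min AVC. From VC = 183q - 36q^2 + 2q^3, AVC = 183 - 36q + 2q^2.
At the minimum of AVC, MC = AVC. MC = 183 - 72q + 6q^2; setting MC = AVC gives 4q^2 - 36q = 0, so q = 9. min AVC = 21.
So the shutdown price is £21.

£21 per unit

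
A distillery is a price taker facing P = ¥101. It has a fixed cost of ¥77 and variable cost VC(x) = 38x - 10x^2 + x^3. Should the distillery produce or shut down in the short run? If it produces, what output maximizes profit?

Strip out fixed cost: VC = 38x - 10x^2 + x^3. Then AVC = 38 - 10x + x^2 and MC = 38 - 20x + 3x^2.
The AVC parabola has its vertex at x = 10/2 = 5, where AVC = 38 - 10·5 + 5^2 = ¥13.
P = ¥101 exceeds min AVC = ¥13, so the firm stays open.
Solving P = MC: -63 - 20x + 3x^2 = 0 ⇒ x = -7/3 or 9. On the upward-sloping branch, x* = 9.
Check: AVC at x = 9 is ¥29 ≤ P, so revenue covers variable cost.
Profit = P·x − TC = 101·9 − 338 = ¥571.

Produce at x = 9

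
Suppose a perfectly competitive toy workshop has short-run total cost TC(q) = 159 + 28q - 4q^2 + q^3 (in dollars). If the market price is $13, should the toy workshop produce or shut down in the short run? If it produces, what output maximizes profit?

From TC, MC = TC'(q) = 28 - 8q + 3q^2 and AVC = VC/q = 28 - 4q + q^2.
The AVC parabola has its vertex at q = 4/2 = 2, where AVC = 28 - 4·2 + 2^2 = $24.
P = $13 lies below min AVC = $24; no output level covers variable cost.
Best response: produce nothing and absorb the $159 fixed cost.

Shut down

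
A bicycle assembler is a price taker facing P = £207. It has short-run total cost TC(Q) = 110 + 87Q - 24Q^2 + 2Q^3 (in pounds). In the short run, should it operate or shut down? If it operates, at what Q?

Variable cost is VC = 87Q - 24Q^2 + 2Q^3, so AVC = VC/Q = 87 - 24Q + 2Q^2 and MC = dTC/dQ = 87 - 48Q + 6Q^2.
AVC hits its minimum where MC = AVC, at Q = 6, giving min AVC = 87 - 24·6 + 2·6^2 = £15.
Because £207 ≥ £15, revenue can cover variable cost; the firm operates.
Solving P = MC: -120 - 48Q + 6Q^2 = 0 ⇒ Q = -2 or 10. On the upward-sloping branch, Q* = 10.
Check: AVC at Q = 10 is £47 ≤ P, so revenue covers variable cost.
Profit = P·Q − TC = 207·10 − 580 = £1490.

Produce at Q = 10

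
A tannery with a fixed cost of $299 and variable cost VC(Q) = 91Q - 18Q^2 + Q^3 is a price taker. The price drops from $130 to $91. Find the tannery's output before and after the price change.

Output falls from 13 to 12

AVC = 91 - 18Q + Q^2, minimized at Q = 9 where min AVC = $10. MC = 91 - 36Q + 3Q^2.
With P = $130 above the shutdown price, P = MC gives Q = 13.
At P = $91 ≥ min AVC, set P = MC: Q = 12. The firm stays open but cuts output.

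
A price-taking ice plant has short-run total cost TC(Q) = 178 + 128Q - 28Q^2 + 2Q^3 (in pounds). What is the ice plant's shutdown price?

The shutdown price is the minimum of AVC. VC = 128Q - 28Q^2 + 2Q^3, so AVC = 128 - 28Q + 2Q^2.
At the minimum of AVC, MC = AVC. MC = 128 - 56Q + 6Q^2; setting MC = AVC gives 4Q^2 - 28Q = 0, so Q = 7. min AVC = 30.
For P < £30 the firm produces nothing.

£30 per unit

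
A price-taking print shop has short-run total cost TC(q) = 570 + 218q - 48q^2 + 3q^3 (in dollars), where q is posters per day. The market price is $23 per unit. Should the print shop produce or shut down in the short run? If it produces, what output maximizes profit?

Strip out fixed cost: VC = 218q - 48q^2 + 3q^3. Then AVC = 218 - 48q + 3q^2 and MC = 218 - 96q + 9q^2.
AVC hits its minimum where MC = AVC, at q = 8, giving min AVC = 218 - 48·8 + 3·8^2 = $26.
With P < min AVC ($23 < $26), every unit sold adds to the loss.
Shutting down limits the loss to fixed cost, $570.

Shut down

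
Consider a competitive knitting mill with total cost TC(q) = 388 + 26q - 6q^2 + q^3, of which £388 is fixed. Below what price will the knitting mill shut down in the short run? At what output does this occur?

The firm shuts down when price falls below the minimum of average variable cost. AVC = VC/q = 26 - 6q + q^2.
At the minimum of AVC, MC = AVC. MC = 26 - 12q + 3q^2; setting MC = AVC gives 2q^2 - 6q = 0, so q = 3. min AVC = 17.
So the shutdown price is £17.

£17 per unit, at q = 3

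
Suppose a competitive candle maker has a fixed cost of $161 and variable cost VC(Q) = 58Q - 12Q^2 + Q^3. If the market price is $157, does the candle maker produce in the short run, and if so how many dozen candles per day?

From TC, MC = TC'(Q) = 58 - 24Q + 3Q^2 and AVC = VC/Q = 58 - 12Q + Q^2.
AVC is minimized where dAVC/dQ = -12 + 2Q = 0, at Q = 6; min AVC = 58 - 12·6 + 6^2 = $22.
Because $157 ≥ $22, revenue can cover variable cost; the firm operates.
Set P = MC: 157 = 58 - 24Q + 3Q^2 → -99 - 24Q + 3Q^2 = 0. The roots are Q = -3 and Q = 11; the profit-maximizing output is on the rising part of MC, so Q* = 11.
Check: AVC at Q = 11 is $47 ≤ P, so revenue covers variable cost.
Profit = P·Q − TC = 157·11 − 678 = $1049.

Produce at Q = 11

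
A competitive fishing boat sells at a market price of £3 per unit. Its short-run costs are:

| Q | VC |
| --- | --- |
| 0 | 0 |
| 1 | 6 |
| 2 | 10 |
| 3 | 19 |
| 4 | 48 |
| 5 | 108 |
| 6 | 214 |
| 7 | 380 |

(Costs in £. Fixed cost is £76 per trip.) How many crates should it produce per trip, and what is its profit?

Tabulate TR − TC: Q=0: -76; Q=1: -79; Q=2: -80; Q=3: -86; Q=4: -112; Q=5: -169; Q=6: -272; Q=7: -435.
Profit is highest at Q = 0. Equivalently, the lowest AVC in the table is 10/2 ≈ £5 at Q = 2, and P = £3 falls below it — price never covers variable cost, so the firm shuts down and loses only its fixed cost.

Q = 0 (shut down); profit = -£76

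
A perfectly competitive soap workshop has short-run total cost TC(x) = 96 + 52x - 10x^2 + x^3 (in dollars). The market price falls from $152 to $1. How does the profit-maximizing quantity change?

Output falls from 10 to 0 (the firm shuts down)

MC = 52 - 20x + 3x^2; the shutdown threshold is min AVC = $27 (at x = 5).
With P = $152 above the shutdown price, P = MC gives x = 10.
At P = $1 < min AVC = $27, price no longer covers variable cost at any output, so the firm shuts down: x = 0.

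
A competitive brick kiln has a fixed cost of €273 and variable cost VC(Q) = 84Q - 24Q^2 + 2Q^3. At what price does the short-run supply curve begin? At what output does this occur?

€12 per unit, at Q = 6

The firm shuts down when price falls below the minimum of average variable cost. AVC = VC/Q = 84 - 24Q + 2Q^2.
At the minimum of AVC, MC = AVC. MC = 84 - 48Q + 6Q^2; setting MC = AVC gives 4Q^2 - 24Q = 0, so Q = 6. min AVC = 12.
The firm shuts down for any P below €12.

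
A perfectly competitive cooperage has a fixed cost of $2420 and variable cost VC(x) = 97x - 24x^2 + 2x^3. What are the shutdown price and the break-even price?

AVC = 97 - 24x + 2x^2; minimized at x = 6, giving min AVC = $25. That is the shutdown price.
ATC = 2420/x + 97 - 24x + 2x^2. Setting dATC/dx = −2420/x^2 − 24 + 4x = 0 gives x = 11 (since 4·11^3 − 24·11^2 = 2420).
min ATC = 2420/11 + 97 − 24·11 + 2·11^2 = $295. That is the break-even price.
For $25 ≤ P < $295 the firm produces at a loss; below $25 it shuts down.

Shutdown price = $25; break-even price = $295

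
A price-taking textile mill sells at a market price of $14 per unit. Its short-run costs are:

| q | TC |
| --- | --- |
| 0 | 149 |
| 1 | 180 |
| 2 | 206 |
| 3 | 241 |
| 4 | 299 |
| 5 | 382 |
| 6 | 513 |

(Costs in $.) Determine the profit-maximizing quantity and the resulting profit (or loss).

q = 0 (shut down); profit = -$149

Compute π = P·q − TC at each output: q=0: -149; q=1: -166; q=2: -178; q=3: -199; q=4: -243; q=5: -312; q=6: -429.
Profit is highest at q = 0. Equivalently, the lowest AVC in the table is 57/2 ≈ $28.50 at q = 2, and P = $14 falls below it — price never covers variable cost, so the firm shuts down and loses only its fixed cost.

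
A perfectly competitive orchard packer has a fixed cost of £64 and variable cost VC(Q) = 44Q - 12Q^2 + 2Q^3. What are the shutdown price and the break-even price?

Shutdown price = min AVC. AVC = 44 - 12Q + 2Q^2, with vertex at Q = 3 and minimum £26.
ATC = 64/Q + 44 - 12Q + 2Q^2. Setting dATC/dQ = −64/Q^2 − 12 + 4Q = 0 gives Q = 4 (since 4·4^3 − 12·4^2 = 64).
min ATC = 64/4 + 44 − 12·4 + 2·4^2 = £44. That is the break-even price.
Between these two prices the firm operates at a loss; above £44 it earns a profit.

Shutdown price = £26; break-even price = £44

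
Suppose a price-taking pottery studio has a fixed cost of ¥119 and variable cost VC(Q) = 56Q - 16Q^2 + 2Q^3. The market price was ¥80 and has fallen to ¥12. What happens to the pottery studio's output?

MC = 56 - 32Q + 6Q^2; the shutdown threshold is min AVC = ¥24 (at Q = 4).
With P = ¥80 above the shutdown price, P = MC gives Q = 6.
At P = ¥12 < min AVC = ¥24, price no longer covers variable cost at any output, so the firm shuts down: Q = 0.

Output falls from 6 to 0 (the firm shuts down)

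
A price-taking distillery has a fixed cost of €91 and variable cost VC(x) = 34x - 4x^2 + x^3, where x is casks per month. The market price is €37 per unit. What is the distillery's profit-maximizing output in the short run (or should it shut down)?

From TC, MC = TC'(x) = 34 - 8x + 3x^2 and AVC = VC/x = 34 - 4x + x^2.
AVC hits its minimum where MC = AVC, at x = 2, giving min AVC = 34 - 4·2 + 2^2 = €30.
Because €37 ≥ €30, revenue can cover variable cost; the firm operates.
P = MC gives -3 - 8x + 3x^2 = 0, with roots -1/3 and 3. Take the larger (rising MC): x* = 3.
Check: AVC at x = 3 is €31 ≤ P, so revenue covers variable cost.
Profit = P·x − TC = 37·3 − 184 = -€73, a loss, but smaller than the €91 fixed cost the firm would lose by shutting down.

Produce at x = 3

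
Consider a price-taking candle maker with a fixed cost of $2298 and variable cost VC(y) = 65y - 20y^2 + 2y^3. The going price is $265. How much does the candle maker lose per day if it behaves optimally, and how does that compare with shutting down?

AVC = 65 - 20y + 2y^2 has its minimum $15 at y = 5; price $265 clears that bar, so the firm operates.
MC = 65 - 40y + 6y^2. Setting P = MC and taking the root on the rising branch gives y* = 10.
TR = 265·10 = 2650. TC = 2298 + 650 = 2948. Profit = 2650 − 2948 = -$298.
Shutting down would mean losing the fixed cost of $2298, so operating at a loss of $298 is better by $2000.

Profit = -$298 at y = 10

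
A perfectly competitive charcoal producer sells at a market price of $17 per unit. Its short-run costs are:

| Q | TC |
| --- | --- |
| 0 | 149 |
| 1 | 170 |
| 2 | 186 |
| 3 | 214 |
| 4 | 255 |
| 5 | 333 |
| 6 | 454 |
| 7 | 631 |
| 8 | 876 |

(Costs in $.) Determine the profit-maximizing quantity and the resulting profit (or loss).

Profit at each row (π = 17Q − TC): Q=0: -149; Q=1: -153; Q=2: -152; Q=3: -163; Q=4: -187; Q=5: -248; Q=6: -352; Q=7: -512; Q=8: -740.
Profit is highest at Q = 0. Equivalently, the lowest AVC in the table is 37/2 ≈ $18.50 at Q = 2, and P = $17 falls below it — price never covers variable cost, so the firm shuts down and loses only its fixed cost.

Q = 0 (shut down); profit = -$149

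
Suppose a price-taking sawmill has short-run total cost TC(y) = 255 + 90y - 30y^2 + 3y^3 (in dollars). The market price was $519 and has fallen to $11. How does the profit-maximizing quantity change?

Output falls from 11 to 0 (the firm shuts down)

MC = 90 - 60y + 9y^2; the shutdown threshold is min AVC = $15 (at y = 5).
At P = $519 ≥ min AVC, set P = MC on the rising branch: y = 11.
At P = $11 < min AVC = $15, price no longer covers variable cost at any output, so the firm shuts down: y = 0.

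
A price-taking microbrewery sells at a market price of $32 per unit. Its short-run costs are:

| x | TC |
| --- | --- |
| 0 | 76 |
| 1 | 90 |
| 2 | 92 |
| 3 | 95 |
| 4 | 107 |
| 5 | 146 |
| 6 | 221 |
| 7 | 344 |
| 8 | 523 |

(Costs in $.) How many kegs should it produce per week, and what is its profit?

Tabulate TR − TC: x=0: -76; x=1: -58; x=2: -28; x=3: 1; x=4: 21; x=5: 14; x=6: -29; x=7: -120; x=8: -267.
Profit is maximized at x = 4. AVC there is 31/4 = $7.75 ≤ P, so producing beats shutting down (which would give -$76).

x = 4; profit = $21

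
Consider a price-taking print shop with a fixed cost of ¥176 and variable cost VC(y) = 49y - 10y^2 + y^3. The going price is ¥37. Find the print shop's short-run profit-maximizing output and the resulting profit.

AVC = 49 - 10y + y^2; min AVC = ¥24 at y = 5. Since P = ¥37 ≥ min AVC, the firm produces.
With MC = 49 - 20y + 3y^2, P = MC on the upward-sloping part at y* = 6.
TR = 37·6 = 222. TC = 176 + 150 = 326. Profit = 222 − 326 = -¥104.
That loss of ¥104 beats the ¥176 the firm would lose by shutting down; producing recovers ¥72 of fixed cost.

Profit = -¥104 at y = 6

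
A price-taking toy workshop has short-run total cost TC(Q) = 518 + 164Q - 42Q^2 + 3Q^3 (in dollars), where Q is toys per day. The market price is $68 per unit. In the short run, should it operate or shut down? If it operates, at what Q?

Produce at Q = 8

From TC, MC = TC'(Q) = 164 - 84Q + 9Q^2 and AVC = VC/Q = 164 - 42Q + 3Q^2.
AVC hits its minimum where MC = AVC, at Q = 7, giving min AVC = 164 - 42·7 + 3·7^2 = $17.
P = $68 exceeds min AVC = $17, so the firm stays open.
Set P = MC: 68 = 164 - 84Q + 9Q^2 → 96 - 84Q + 9Q^2 = 0. The roots are Q = 4/3 and Q = 8; the profit-maximizing output is on the rising part of MC, so Q* = 8.
Check: AVC at Q = 8 is $20 ≤ P, so revenue covers variable cost.
Profit = P·Q − TC = 68·8 − 678 = -$134, a loss, but smaller than the $518 fixed cost the firm would lose by shutting down.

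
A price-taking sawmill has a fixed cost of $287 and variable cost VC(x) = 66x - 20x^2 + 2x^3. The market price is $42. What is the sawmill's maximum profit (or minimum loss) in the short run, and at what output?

Profit = -$143 at x = 6

AVC = 66 - 20x + 2x^2 has its minimum $16 at x = 5; price $42 clears that bar, so the firm operates.
With MC = 66 - 40x + 6x^2, P = MC on the upward-sloping part at x* = 6.
TR = 42·6 = 252. TC = 287 + 108 = 395. Profit = 252 − 395 = -$143.
By producing, the firm covers all variable cost plus $144 of fixed cost; shutting down would lose the full $287.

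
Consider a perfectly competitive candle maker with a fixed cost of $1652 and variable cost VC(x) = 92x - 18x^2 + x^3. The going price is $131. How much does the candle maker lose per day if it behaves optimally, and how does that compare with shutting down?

AVC = 92 - 18x + x^2; min AVC = $11 at x = 9. Since P = $131 ≥ min AVC, the firm produces.
MC = 92 - 36x + 3x^2. Setting P = MC and taking the root on the rising branch gives x* = 13.
TR = 131·13 = 1703. TC = 1652 + 351 = 2003. Profit = 1703 − 2003 = -$300.
By producing, the firm covers all variable cost plus $1352 of fixed cost; shutting down would lose the full $1652.

Profit = -$300 at x = 13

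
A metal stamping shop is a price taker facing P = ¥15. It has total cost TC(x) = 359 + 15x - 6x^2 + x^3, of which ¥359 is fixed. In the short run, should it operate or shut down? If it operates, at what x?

Produce at x = 4

From TC, MC = TC'(x) = 15 - 12x + 3x^2 and AVC = VC/x = 15 - 6x + x^2.
The AVC parabola has its vertex at x = 6/2 = 3, where AVC = 15 - 6·3 + 3^2 = ¥6.
P = ¥15 exceeds min AVC = ¥6, so the firm stays open.
Solving P = MC: -12x + 3x^2 = 0 ⇒ x = 0 or 4. On the upward-sloping branch, x* = 4.
Check: AVC at x = 4 is ¥7 ≤ P, so revenue covers variable cost.
Profit = P·x − TC = 15·4 − 387 = -¥327, a loss, but smaller than the ¥359 fixed cost the firm would lose by shutting down.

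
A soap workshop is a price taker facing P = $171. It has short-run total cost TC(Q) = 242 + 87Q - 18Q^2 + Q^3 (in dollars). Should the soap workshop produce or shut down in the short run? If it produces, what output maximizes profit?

Strip out fixed cost: VC = 87Q - 18Q^2 + Q^3. Then AVC = 87 - 18Q + Q^2 and MC = 87 - 36Q + 3Q^2.
AVC is minimized where dAVC/dQ = -18 + 2Q = 0, at Q = 9; min AVC = 87 - 18·9 + 9^2 = $6.
P = $171 exceeds min AVC = $6, so the firm stays open.
Set P = MC: 171 = 87 - 36Q + 3Q^2 → -84 - 36Q + 3Q^2 = 0. The roots are Q = -2 and Q = 14; the profit-maximizing output is on the rising part of MC, so Q* = 14.
Check: AVC at Q = 14 is $31 ≤ P, so revenue covers variable cost.
Profit = P·Q − TC = 171·14 − 676 = $1718.

Produce at Q = 14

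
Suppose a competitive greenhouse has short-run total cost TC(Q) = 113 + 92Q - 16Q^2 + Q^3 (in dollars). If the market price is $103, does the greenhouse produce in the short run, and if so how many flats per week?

Strip out fixed cost: VC = 92Q - 16Q^2 + Q^3. Then AVC = 92 - 16Q + Q^2 and MC = 92 - 32Q + 3Q^2.
The AVC parabola has its vertex at Q = 16/2 = 8, where AVC = 92 - 16·8 + 8^2 = $28.
P = $103 exceeds min AVC = $28, so the firm stays open.
Solving P = MC: -11 - 32Q + 3Q^2 = 0 ⇒ Q = -1/3 or 11. On the upward-sloping branch, Q* = 11.
Check: AVC at Q = 11 is $37 ≤ P, so revenue covers variable cost.
Profit = P·Q − TC = 103·11 − 520 = $613.

Produce at Q = 11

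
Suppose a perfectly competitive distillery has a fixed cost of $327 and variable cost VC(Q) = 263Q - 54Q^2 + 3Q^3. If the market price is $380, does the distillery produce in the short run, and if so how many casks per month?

Variable cost is VC = 263Q - 54Q^2 + 3Q^3, so AVC = VC/Q = 263 - 54Q + 3Q^2 and MC = dTC/dQ = 263 - 108Q + 9Q^2.
AVC is minimized where dAVC/dQ = -54 + 6Q = 0, at Q = 9; min AVC = 263 - 54·9 + 3·9^2 = $20.
Since P = $380 ≥ min AVC = $20, price covers variable cost and the firm should produce.
Set P = MC: 380 = 263 - 108Q + 9Q^2 → -117 - 108Q + 9Q^2 = 0. The roots are Q = -1 and Q = 13; the profit-maximizing output is on the rising part of MC, so Q* = 13.
Check: AVC at Q = 13 is $68 ≤ P, so revenue covers variable cost.
Profit = P·Q − TC = 380·13 − 1211 = $3729.

Produce at Q = 13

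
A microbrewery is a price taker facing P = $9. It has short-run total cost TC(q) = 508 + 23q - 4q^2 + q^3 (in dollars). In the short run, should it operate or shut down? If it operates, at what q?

From TC, MC = TC'(q) = 23 - 8q + 3q^2 and AVC = VC/q = 23 - 4q + q^2.
The AVC parabola has its vertex at q = 4/2 = 2, where AVC = 23 - 4·2 + 2^2 = $19.
P = $9 lies below min AVC = $19; no output level covers variable cost.
Best response: produce nothing and absorb the $508 fixed cost.

Shut down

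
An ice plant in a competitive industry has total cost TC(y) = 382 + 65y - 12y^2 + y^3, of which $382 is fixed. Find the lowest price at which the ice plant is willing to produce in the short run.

Short-run supply begins at min AVC. From VC = 65y - 12y^2 + y^3, AVC = 65 - 12y + y^2.
At the minimum of AVC, MC = AVC. MC = 65 - 24y + 3y^2; setting MC = AVC gives 2y^2 - 12y = 0, so y = 6. min AVC = 29.
So the shutdown price is $29.

$29 per unit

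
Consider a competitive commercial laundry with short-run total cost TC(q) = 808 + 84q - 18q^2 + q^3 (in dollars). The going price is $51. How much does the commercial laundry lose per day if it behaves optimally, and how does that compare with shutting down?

AVC = 84 - 18q + q^2 has its minimum $3 at q = 9; price $51 clears that bar, so the firm operates.
With MC = 84 - 36q + 3q^2, P = MC on the upward-sloping part at q* = 11.
TR = 51·11 = 561. TC = 808 + 77 = 885. Profit = 561 − 885 = -$324.
That loss of $324 beats the $808 the firm would lose by shutting down; producing recovers $484 of fixed cost.

Profit = -$324 at q = 11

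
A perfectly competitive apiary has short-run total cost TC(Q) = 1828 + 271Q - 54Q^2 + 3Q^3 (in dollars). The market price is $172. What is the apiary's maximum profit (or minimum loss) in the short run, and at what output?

Profit = -$376 at Q = 11

AVC = 271 - 54Q + 3Q^2 has its minimum $28 at Q = 9; price $172 clears that bar, so the firm operates.
MC = 271 - 108Q + 9Q^2. Setting P = MC and taking the root on the rising branch gives Q* = 11.
TR = 172·11 = 1892. TC = 1828 + 440 = 2268. Profit = 1892 − 2268 = -$376.
By producing, the firm covers all variable cost plus $1452 of fixed cost; shutting down would lose the full $1828.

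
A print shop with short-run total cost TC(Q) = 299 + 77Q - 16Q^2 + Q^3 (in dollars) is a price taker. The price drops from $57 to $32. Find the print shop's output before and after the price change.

Output falls from 10 to 9

AVC = 77 - 16Q + Q^2, minimized at Q = 8 where min AVC = $13. MC = 77 - 32Q + 3Q^2.
With P = $57 above the shutdown price, P = MC gives Q = 10.
At P = $32 ≥ min AVC, set P = MC: Q = 9. The firm stays open but cuts output.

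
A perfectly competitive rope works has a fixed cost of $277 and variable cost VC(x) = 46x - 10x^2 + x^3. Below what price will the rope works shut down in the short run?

$21 per unit

The firm shuts down when price falls below the minimum of average variable cost. AVC = VC/x = 46 - 10x + x^2.
dAVC/dx = -10 + 2x = 0 gives x = 5. min AVC = 46 - 10·5 + 5^2 = 21.
For P < $21 the firm produces nothing.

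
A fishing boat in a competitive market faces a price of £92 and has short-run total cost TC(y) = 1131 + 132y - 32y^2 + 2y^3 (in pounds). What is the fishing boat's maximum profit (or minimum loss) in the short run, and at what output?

AVC = 132 - 32y + 2y^2; min AVC = £4 at y = 8. Since P = £92 ≥ min AVC, the firm produces.
With MC = 132 - 64y + 6y^2, P = MC on the upward-sloping part at y* = 10.
TR = 92·10 = 920. TC = 1131 + 120 = 1251. Profit = 920 − 1251 = -£331.
By producing, the firm covers all variable cost plus £800 of fixed cost; shutting down would lose the full £1131.

Profit = -£331 at y = 10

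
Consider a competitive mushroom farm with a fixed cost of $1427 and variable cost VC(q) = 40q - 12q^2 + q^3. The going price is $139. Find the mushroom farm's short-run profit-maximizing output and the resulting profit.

AVC = 40 - 12q + q^2 has its minimum $4 at q = 6; price $139 clears that bar, so the firm operates.
MC = 40 - 24q + 3q^2. Setting P = MC and taking the root on the rising branch gives q* = 11.
TR = 139·11 = 1529. TC = 1427 + 319 = 1746. Profit = 1529 − 1746 = -$217.
That loss of $217 beats the $1427 the firm would lose by shutting down; producing recovers $1210 of fixed cost.

Profit = -$217 at q = 11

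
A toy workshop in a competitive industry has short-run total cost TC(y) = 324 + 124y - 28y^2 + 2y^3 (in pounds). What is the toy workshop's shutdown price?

£26 per unit

The firm shuts down when price falls below the minimum of average variable cost. AVC = VC/y = 124 - 28y + 2y^2.
At the minimum of AVC, MC = AVC. MC = 124 - 56y + 6y^2; setting MC = AVC gives 4y^2 - 28y = 0, so y = 7. min AVC = 26.
The firm shuts down for any P below £26.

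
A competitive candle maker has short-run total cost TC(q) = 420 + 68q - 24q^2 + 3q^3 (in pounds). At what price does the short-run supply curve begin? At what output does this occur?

£20 per unit, at q = 4

Short-run supply begins at min AVC. From VC = 68q - 24q^2 + 3q^3, AVC = 68 - 24q + 3q^2.
dAVC/dq = -24 + 6q = 0 gives q = 4. min AVC = 68 - 24·4 + 3·4^2 = 20.
The firm shuts down for any P below £20.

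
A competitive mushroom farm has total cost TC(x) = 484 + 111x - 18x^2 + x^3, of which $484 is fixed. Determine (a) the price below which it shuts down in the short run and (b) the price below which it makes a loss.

Shutdown price = $30; break-even price = $78

Shutdown price = min AVC. AVC = 111 - 18x + x^2, with vertex at x = 9 and minimum $30.
ATC = 484/x + 111 - 18x + x^2. Setting dATC/dx = −484/x^2 − 18 + 2x = 0 gives x = 11 (since 2·11^3 − 18·11^2 = 484).
min ATC = 484/11 + 111 − 18·11 + 11^2 = $78. That is the break-even price.
For $30 ≤ P < $78 the firm produces at a loss; below $30 it shuts down.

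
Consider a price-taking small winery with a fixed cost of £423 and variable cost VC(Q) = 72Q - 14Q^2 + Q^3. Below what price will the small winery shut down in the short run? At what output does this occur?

Short-run supply begins at min AVC. From VC = 72Q - 14Q^2 + Q^3, AVC = 72 - 14Q + Q^2.
dAVC/dQ = -14 + 2Q = 0 gives Q = 7. min AVC = 72 - 14·7 + 7^2 = 23.
So the shutdown price is £23.

£23 per unit, at Q = 7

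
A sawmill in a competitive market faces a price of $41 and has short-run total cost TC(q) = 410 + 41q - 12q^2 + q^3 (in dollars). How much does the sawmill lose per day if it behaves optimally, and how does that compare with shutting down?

AVC = 41 - 12q + q^2; min AVC = $5 at q = 6. Since P = $41 ≥ min AVC, the firm produces.
With MC = 41 - 24q + 3q^2, P = MC on the upward-sloping part at q* = 8.
TR = 41·8 = 328. TC = 410 + 72 = 482. Profit = 328 − 482 = -$154.
By producing, the firm covers all variable cost plus $256 of fixed cost; shutting down would lose the full $410.

Profit = -$154 at q = 8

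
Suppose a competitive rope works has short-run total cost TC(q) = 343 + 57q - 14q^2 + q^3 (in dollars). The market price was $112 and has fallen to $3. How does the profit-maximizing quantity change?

Output falls from 11 to 0 (the firm shuts down)

AVC = 57 - 14q + q^2, minimized at q = 7 where min AVC = $8. MC = 57 - 28q + 3q^2.
With P = $112 above the shutdown price, P = MC gives q = 11.
At P = $3 < min AVC = $8, price no longer covers variable cost at any output, so the firm shuts down: q = 0.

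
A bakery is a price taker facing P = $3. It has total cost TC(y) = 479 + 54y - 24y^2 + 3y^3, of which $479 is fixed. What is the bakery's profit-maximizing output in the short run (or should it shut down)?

Strip out fixed cost: VC = 54y - 24y^2 + 3y^3. Then AVC = 54 - 24y + 3y^2 and MC = 54 - 48y + 9y^2.
AVC is minimized where dAVC/dy = -24 + 6y = 0, at y = 4; min AVC = 54 - 24·4 + 3·4^2 = $6.
P = $3 lies below min AVC = $6; no output level covers variable cost.
Best response: produce nothing and absorb the $479 fixed cost.

Shut down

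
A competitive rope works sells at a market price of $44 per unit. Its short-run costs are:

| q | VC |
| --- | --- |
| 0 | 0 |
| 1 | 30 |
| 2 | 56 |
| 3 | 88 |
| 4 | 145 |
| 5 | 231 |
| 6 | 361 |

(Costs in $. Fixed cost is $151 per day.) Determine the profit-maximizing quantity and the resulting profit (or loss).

q = 3; profit = -$107

Profit at each row (π = 44q − TC): q=0: -151; q=1: -137; q=2: -119; q=3: -107; q=4: -120; q=5: -162; q=6: -248.
Profit is maximized at q = 3. AVC there is 88/3 = $29.33 ≤ P, so producing beats shutting down (which would give -$151).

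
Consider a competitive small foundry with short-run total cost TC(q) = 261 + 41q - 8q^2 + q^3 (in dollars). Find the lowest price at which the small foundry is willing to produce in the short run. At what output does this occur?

$25 per unit, at q = 4

The shutdown price is the minimum of AVC. VC = 41q - 8q^2 + q^3, so AVC = 41 - 8q + q^2.
At the minimum of AVC, MC = AVC. MC = 41 - 16q + 3q^2; setting MC = AVC gives 2q^2 - 8q = 0, so q = 4. min AVC = 25.
So the shutdown price is $25.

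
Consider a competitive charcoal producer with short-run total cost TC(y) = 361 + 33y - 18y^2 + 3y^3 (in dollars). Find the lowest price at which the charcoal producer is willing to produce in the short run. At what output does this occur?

The firm shuts down when price falls below the minimum of average variable cost. AVC = VC/y = 33 - 18y + 3y^2.
At the minimum of AVC, MC = AVC. MC = 33 - 36y + 9y^2; setting MC = AVC gives 6y^2 - 18y = 0, so y = 3. min AVC = 6.
For P < $6 the firm produces nothing.

$6 per unit, at y = 3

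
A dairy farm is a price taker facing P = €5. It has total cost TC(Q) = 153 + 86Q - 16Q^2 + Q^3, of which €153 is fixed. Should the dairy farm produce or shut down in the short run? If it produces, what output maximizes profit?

Variable cost is VC = 86Q - 16Q^2 + Q^3, so AVC = VC/Q = 86 - 16Q + Q^2 and MC = dTC/dQ = 86 - 32Q + 3Q^2.
AVC hits its minimum where MC = AVC, at Q = 8, giving min AVC = 86 - 16·8 + 8^2 = €22.
Since P = €5 < min AVC = €22, price fails to cover variable cost at any output.
Shutting down limits the loss to fixed cost, €153.

Shut down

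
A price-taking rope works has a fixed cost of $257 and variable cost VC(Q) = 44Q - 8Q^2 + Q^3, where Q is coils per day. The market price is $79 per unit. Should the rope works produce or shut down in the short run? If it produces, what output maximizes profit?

Produce at Q = 7

Strip out fixed cost: VC = 44Q - 8Q^2 + Q^3. Then AVC = 44 - 8Q + Q^2 and MC = 44 - 16Q + 3Q^2.
AVC hits its minimum where MC = AVC, at Q = 4, giving min AVC = 44 - 8·4 + 4^2 = $28.
P = $79 exceeds min AVC = $28, so the firm stays open.
Solving P = MC: -35 - 16Q + 3Q^2 = 0 ⇒ Q = -5/3 or 7. On the upward-sloping branch, Q* = 7.
Check: AVC at Q = 7 is $37 ≤ P, so revenue covers variable cost.
Profit = P·Q − TC = 79·7 − 516 = $37.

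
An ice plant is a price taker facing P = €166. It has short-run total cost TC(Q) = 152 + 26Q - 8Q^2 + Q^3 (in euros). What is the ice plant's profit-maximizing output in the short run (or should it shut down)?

Produce at Q = 10

From TC, MC = TC'(Q) = 26 - 16Q + 3Q^2 and AVC = VC/Q = 26 - 8Q + Q^2.
AVC hits its minimum where MC = AVC, at Q = 4, giving min AVC = 26 - 8·4 + 4^2 = €10.
Since P = €166 ≥ min AVC = €10, price covers variable cost and the firm should produce.
Set P = MC: 166 = 26 - 16Q + 3Q^2 → -140 - 16Q + 3Q^2 = 0. The roots are Q = -14/3 and Q = 10; the profit-maximizing output is on the rising part of MC, so Q* = 10.
Check: AVC at Q = 10 is €46 ≤ P, so revenue covers variable cost.
Profit = P·Q − TC = 166·10 − 612 = €1048.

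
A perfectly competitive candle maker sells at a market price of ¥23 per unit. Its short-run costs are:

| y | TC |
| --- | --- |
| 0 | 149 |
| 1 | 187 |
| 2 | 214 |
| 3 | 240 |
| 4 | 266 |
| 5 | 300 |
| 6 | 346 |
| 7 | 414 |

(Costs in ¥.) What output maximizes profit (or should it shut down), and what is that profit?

y = 0 (shut down); profit = -¥149

Tabulate TR − TC: y=0: -149; y=1: -164; y=2: -168; y=3: -171; y=4: -174; y=5: -185; y=6: -208; y=7: -253.
Profit is highest at y = 0. Equivalently, the lowest AVC in the table is 117/4 ≈ ¥29.25 at y = 4, and P = ¥23 falls below it — price never covers variable cost, so the firm shuts down and loses only its fixed cost.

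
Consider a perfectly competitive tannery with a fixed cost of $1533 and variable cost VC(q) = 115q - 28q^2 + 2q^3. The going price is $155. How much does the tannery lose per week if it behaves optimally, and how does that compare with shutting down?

Profit = -$333 at q = 10

AVC = 115 - 28q + 2q^2 has its minimum $17 at q = 7; price $155 clears that bar, so the firm operates.
With MC = 115 - 56q + 6q^2, P = MC on the upward-sloping part at q* = 10.
TR = 155·10 = 1550. TC = 1533 + 350 = 1883. Profit = 1550 − 1883 = -$333.
By producing, the firm covers all variable cost plus $1200 of fixed cost; shutting down would lose the full $1533.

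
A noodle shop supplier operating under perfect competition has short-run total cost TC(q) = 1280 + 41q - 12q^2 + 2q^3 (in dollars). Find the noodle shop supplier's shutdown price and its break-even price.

Shutdown price = $23; break-even price = $233

AVC = 41 - 12q + 2q^2; minimized at q = 3, giving min AVC = $23. That is the shutdown price.
ATC = 1280/q + 41 - 12q + 2q^2. Setting dATC/dq = −1280/q^2 − 12 + 4q = 0 gives q = 8 (since 4·8^3 − 12·8^2 = 1280).
min ATC = 1280/8 + 41 − 12·8 + 2·8^2 = $233. That is the break-even price.
Between these two prices the firm operates at a loss; above $233 it earns a profit.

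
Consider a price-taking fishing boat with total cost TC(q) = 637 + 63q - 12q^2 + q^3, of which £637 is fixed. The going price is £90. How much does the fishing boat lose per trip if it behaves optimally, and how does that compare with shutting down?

Profit = -£151 at q = 9

AVC = 63 - 12q + q^2; min AVC = £27 at q = 6. Since P = £90 ≥ min AVC, the firm produces.
MC = 63 - 24q + 3q^2. Setting P = MC and taking the root on the rising branch gives q* = 9.
TR = 90·9 = 810. TC = 637 + 324 = 961. Profit = 810 − 961 = -£151.
That loss of £151 beats the £637 the firm would lose by shutting down; producing recovers £486 of fixed cost.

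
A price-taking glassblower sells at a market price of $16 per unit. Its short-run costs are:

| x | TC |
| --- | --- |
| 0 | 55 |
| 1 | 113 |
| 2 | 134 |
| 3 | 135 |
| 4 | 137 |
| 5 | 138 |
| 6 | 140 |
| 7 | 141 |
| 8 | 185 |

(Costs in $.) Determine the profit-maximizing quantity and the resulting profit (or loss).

x = 7; profit = -$29

Tabulate TR − TC: x=0: -55; x=1: -97; x=2: -102; x=3: -87; x=4: -73; x=5: -58; x=6: -44; x=7: -29; x=8: -57.
Profit is maximized at x = 7. AVC there is 86/7 = $12.29 ≤ P, so producing beats shutting down (which would give -$55).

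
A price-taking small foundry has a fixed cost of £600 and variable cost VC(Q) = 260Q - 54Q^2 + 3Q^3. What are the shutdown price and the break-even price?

AVC = 260 - 54Q + 3Q^2; minimized at Q = 9, giving min AVC = £17. That is the shutdown price.
ATC = 600/Q + 260 - 54Q + 3Q^2. Setting dATC/dQ = −600/Q^2 − 54 + 6Q = 0 gives Q = 10 (since 6·10^3 − 54·10^2 = 600).
min ATC = 600/10 + 260 − 54·10 + 3·10^2 = £80. That is the break-even price.
For £17 ≤ P < £80 the firm produces at a loss; below £17 it shuts down.

Shutdown price = £17; break-even price = £80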